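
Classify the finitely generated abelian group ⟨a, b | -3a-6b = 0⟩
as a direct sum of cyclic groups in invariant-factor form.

Answer: M ≅ ℤ^1 ⊕ ℤ/3

Derivation:
rank_ℚ(R)=1; free=2−1=1
SNF(R) diag = [3] → torsion [3]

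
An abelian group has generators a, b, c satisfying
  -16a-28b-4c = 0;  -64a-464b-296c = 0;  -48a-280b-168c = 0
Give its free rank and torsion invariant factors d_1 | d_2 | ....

rank_ℚ(R)=3; free=3−3=0
SNF(R) diag = [4, 8, 16] → torsion [4, 8, 16]

Answer: M ≅ ℤ/4 ⊕ ℤ/8 ⊕ ℤ/16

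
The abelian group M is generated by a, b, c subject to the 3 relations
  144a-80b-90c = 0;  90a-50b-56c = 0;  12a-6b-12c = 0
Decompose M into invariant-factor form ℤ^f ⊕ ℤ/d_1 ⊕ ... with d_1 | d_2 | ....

rank_ℚ(R)=3; free=3−3=0
SNF(R) diag = [2, 2, 6] → torsion [2, 2, 6]

Answer: M ≅ ℤ/2 ⊕ ℤ/2 ⊕ ℤ/6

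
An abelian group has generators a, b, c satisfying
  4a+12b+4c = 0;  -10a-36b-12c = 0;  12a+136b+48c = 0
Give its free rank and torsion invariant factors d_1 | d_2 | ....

rank_ℚ(R)=3; free=3−3=0
SNF(R) diag = [2, 4, 8] → torsion [2, 4, 8]

Answer: M ≅ ℤ/2 ⊕ ℤ/4 ⊕ ℤ/8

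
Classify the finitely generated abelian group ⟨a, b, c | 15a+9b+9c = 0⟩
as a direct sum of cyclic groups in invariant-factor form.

Answer: M ≅ ℤ^2 ⊕ ℤ/3

Derivation:
rank_ℚ(R)=1; free=3−1=2
SNF(R) diag = [3] → torsion [3]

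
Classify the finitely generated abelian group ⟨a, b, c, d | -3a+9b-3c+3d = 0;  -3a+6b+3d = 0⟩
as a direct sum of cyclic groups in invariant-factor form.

Answer: M ≅ ℤ^2 ⊕ ℤ/3 ⊕ ℤ/3

Derivation:
rank_ℚ(R)=2; free=4−2=2
SNF(R) diag = [3, 3] → torsion [3, 3]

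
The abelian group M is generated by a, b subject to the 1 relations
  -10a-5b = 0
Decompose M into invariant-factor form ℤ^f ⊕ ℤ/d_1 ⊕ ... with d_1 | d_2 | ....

rank_ℚ(R)=1; free=2−1=1
SNF(R) diag = [5] → torsion [5]

Answer: M ≅ ℤ^1 ⊕ ℤ/5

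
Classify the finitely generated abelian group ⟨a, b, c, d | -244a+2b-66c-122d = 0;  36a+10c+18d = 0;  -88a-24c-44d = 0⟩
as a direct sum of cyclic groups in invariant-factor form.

Answer: M ≅ ℤ^1 ⊕ ℤ/2 ⊕ ℤ/2 ⊕ ℤ/4

Derivation:
rank_ℚ(R)=3; free=4−3=1
SNF(R) diag = [2, 2, 4] → torsion [2, 2, 4]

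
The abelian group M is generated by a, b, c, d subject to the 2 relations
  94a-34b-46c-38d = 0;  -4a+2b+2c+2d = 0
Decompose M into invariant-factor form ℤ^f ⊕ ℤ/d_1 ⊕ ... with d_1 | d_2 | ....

rank_ℚ(R)=2; free=4−2=2
SNF(R) diag = [2, 2] → torsion [2, 2]

Answer: M ≅ ℤ^2 ⊕ ℤ/2 ⊕ ℤ/2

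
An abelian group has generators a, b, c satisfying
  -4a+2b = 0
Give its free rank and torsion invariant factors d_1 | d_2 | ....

rank_ℚ(R)=1; free=3−1=2
SNF(R) diag = [2] → torsion [2]

Answer: M ≅ ℤ^2 ⊕ ℤ/2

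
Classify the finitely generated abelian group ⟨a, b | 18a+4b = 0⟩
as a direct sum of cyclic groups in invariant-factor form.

Answer: M ≅ ℤ^1 ⊕ ℤ/2

Derivation:
rank_ℚ(R)=1; free=2−1=1
SNF(R) diag = [2] → torsion [2]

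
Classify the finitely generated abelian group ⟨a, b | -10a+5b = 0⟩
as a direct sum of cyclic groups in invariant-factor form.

Answer: M ≅ ℤ^1 ⊕ ℤ/5

Derivation:
rank_ℚ(R)=1; free=2−1=1
SNF(R) diag = [5] → torsion [5]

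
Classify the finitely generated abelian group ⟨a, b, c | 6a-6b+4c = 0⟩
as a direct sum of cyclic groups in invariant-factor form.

Answer: M ≅ ℤ^2 ⊕ ℤ/2

Derivation:
rank_ℚ(R)=1; free=3−1=2
SNF(R) diag = [2] → torsion [2]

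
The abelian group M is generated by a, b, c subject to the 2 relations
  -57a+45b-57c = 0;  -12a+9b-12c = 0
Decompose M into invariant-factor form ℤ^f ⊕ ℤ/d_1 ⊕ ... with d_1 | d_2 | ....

rank_ℚ(R)=2; free=3−2=1
SNF(R) diag = [3, 9] → torsion [3, 9]

Answer: M ≅ ℤ^1 ⊕ ℤ/3 ⊕ ℤ/9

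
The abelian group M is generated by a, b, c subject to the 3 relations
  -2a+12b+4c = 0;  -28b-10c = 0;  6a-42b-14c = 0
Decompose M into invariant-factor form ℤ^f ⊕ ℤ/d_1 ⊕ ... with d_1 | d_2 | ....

rank_ℚ(R)=3; free=3−3=0
SNF(R) diag = [2, 2, 2] → torsion [2, 2, 2]

Answer: M ≅ ℤ/2 ⊕ ℤ/2 ⊕ ℤ/2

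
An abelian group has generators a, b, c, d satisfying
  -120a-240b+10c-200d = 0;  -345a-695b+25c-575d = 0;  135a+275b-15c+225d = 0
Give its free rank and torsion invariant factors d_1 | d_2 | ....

rank_ℚ(R)=3; free=4−3=1
SNF(R) diag = [5, 10, 30] → torsion [5, 10, 30]

Answer: M ≅ ℤ^1 ⊕ ℤ/5 ⊕ ℤ/10 ⊕ ℤ/30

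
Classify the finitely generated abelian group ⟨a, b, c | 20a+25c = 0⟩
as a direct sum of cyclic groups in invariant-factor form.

Answer: M ≅ ℤ^2 ⊕ ℤ/5

Derivation:
rank_ℚ(R)=1; free=3−1=2
SNF(R) diag = [5] → torsion [5]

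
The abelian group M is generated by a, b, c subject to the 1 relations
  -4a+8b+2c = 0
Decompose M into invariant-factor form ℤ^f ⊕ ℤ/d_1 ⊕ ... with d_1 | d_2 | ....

rank_ℚ(R)=1; free=3−1=2
SNF(R) diag = [2] → torsion [2]

Answer: M ≅ ℤ^2 ⊕ ℤ/2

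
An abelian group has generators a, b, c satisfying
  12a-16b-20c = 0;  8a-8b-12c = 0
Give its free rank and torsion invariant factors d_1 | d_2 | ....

Answer: M ≅ ℤ^1 ⊕ ℤ/4 ⊕ ℤ/4

Derivation:
rank_ℚ(R)=2; free=3−2=1
SNF(R) diag = [4, 4] → torsion [4, 4]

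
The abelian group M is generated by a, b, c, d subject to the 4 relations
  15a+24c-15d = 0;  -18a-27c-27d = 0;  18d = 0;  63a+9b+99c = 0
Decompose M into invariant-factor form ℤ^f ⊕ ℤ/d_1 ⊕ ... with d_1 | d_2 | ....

Answer: M ≅ ℤ/3 ⊕ ℤ/9 ⊕ ℤ/9 ⊕ ℤ/18

Derivation:
rank_ℚ(R)=4; free=4−4=0
SNF(R) diag = [3, 9, 9, 18] → torsion [3, 9, 9, 18]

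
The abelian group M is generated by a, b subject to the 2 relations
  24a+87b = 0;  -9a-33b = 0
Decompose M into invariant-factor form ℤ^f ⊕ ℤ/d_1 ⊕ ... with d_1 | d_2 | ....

rank_ℚ(R)=2; free=2−2=0
SNF(R) diag = [3, 3] → torsion [3, 3]

Answer: M ≅ ℤ/3 ⊕ ℤ/3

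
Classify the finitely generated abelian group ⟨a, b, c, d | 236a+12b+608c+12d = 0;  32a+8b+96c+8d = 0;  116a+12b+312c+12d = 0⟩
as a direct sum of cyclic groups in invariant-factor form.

Answer: M ≅ ℤ^1 ⊕ ℤ/4 ⊕ ℤ/8 ⊕ ℤ/8

Derivation:
rank_ℚ(R)=3; free=4−3=1
SNF(R) diag = [4, 8, 8] → torsion [4, 8, 8]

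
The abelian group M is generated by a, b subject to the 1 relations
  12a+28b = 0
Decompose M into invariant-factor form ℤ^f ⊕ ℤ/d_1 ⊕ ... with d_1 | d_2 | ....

rank_ℚ(R)=1; free=2−1=1
SNF(R) diag = [4] → torsion [4]

Answer: M ≅ ℤ^1 ⊕ ℤ/4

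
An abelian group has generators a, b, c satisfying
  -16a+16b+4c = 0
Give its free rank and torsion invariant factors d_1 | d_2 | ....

Answer: M ≅ ℤ^2 ⊕ ℤ/4

Derivation:
rank_ℚ(R)=1; free=3−1=2
SNF(R) diag = [4] → torsion [4]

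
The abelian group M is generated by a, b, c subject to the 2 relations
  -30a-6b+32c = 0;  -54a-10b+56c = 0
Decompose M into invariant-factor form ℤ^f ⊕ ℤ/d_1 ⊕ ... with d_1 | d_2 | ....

rank_ℚ(R)=2; free=3−2=1
SNF(R) diag = [2, 4] → torsion [2, 4]

Answer: M ≅ ℤ^1 ⊕ ℤ/2 ⊕ ℤ/4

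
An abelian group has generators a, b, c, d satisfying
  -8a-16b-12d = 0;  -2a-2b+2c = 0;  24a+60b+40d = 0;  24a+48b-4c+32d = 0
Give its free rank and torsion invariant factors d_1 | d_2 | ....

Answer: M ≅ ℤ/2 ⊕ ℤ/4 ⊕ ℤ/4 ⊕ ℤ/4

Derivation:
rank_ℚ(R)=4; free=4−4=0
SNF(R) diag = [2, 4, 4, 4] → torsion [2, 4, 4, 4]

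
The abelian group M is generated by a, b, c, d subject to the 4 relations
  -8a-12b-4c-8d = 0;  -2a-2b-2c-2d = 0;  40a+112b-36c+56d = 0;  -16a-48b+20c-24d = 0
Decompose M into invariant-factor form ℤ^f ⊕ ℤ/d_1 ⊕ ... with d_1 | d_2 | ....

rank_ℚ(R)=4; free=4−4=0
SNF(R) diag = [2, 4, 4, 8] → torsion [2, 4, 4, 8]

Answer: M ≅ ℤ/2 ⊕ ℤ/4 ⊕ ℤ/4 ⊕ ℤ/8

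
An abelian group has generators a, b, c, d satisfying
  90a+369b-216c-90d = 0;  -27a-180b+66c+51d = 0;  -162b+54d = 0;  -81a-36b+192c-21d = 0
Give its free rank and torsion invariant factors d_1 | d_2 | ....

rank_ℚ(R)=4; free=4−4=0
SNF(R) diag = [3, 9, 18, 54] → torsion [3, 9, 18, 54]

Answer: M ≅ ℤ/3 ⊕ ℤ/9 ⊕ ℤ/18 ⊕ ℤ/54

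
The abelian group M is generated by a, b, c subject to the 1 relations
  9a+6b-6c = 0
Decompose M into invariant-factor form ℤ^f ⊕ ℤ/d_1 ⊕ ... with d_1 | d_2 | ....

rank_ℚ(R)=1; free=3−1=2
SNF(R) diag = [3] → torsion [3]

Answer: M ≅ ℤ^2 ⊕ ℤ/3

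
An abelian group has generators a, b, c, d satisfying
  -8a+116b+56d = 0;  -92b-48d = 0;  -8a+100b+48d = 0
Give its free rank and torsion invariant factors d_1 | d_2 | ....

Answer: M ≅ ℤ^1 ⊕ ℤ/4 ⊕ ℤ/8 ⊕ ℤ/8

Derivation:
rank_ℚ(R)=3; free=4−3=1
SNF(R) diag = [4, 8, 8] → torsion [4, 8, 8]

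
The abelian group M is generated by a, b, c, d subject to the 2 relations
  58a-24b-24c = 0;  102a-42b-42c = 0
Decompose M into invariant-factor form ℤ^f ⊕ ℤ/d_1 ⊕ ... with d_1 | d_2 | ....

rank_ℚ(R)=2; free=4−2=2
SNF(R) diag = [2, 6] → torsion [2, 6]

Answer: M ≅ ℤ^2 ⊕ ℤ/2 ⊕ ℤ/6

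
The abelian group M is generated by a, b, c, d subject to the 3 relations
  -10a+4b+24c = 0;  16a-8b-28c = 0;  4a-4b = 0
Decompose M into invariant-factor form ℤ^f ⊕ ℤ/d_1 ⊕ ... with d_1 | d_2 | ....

Answer: M ≅ ℤ^1 ⊕ ℤ/2 ⊕ ℤ/4 ⊕ ℤ/12

Derivation:
rank_ℚ(R)=3; free=4−3=1
SNF(R) diag = [2, 4, 12] → torsion [2, 4, 12]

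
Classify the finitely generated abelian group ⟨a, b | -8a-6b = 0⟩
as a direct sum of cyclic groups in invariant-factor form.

Answer: M ≅ ℤ^1 ⊕ ℤ/2

Derivation:
rank_ℚ(R)=1; free=2−1=1
SNF(R) diag = [2] → torsion [2]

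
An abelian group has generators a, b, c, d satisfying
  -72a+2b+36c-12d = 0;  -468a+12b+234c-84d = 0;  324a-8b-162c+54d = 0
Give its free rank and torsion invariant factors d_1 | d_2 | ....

rank_ℚ(R)=3; free=4−3=1
SNF(R) diag = [2, 6, 18] → torsion [2, 6, 18]

Answer: M ≅ ℤ^1 ⊕ ℤ/2 ⊕ ℤ/6 ⊕ ℤ/18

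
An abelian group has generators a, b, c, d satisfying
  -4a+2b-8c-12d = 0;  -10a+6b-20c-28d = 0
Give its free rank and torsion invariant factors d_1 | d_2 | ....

rank_ℚ(R)=2; free=4−2=2
SNF(R) diag = [2, 2] → torsion [2, 2]

Answer: M ≅ ℤ^2 ⊕ ℤ/2 ⊕ ℤ/2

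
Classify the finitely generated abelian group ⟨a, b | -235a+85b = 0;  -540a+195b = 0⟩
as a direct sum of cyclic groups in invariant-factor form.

rank_ℚ(R)=2; free=2−2=0
SNF(R) diag = [5, 15] → torsion [5, 15]

Answer: M ≅ ℤ/5 ⊕ ℤ/15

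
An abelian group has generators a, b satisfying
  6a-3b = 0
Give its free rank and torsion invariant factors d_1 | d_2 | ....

Answer: M ≅ ℤ^1 ⊕ ℤ/3

Derivation:
rank_ℚ(R)=1; free=2−1=1
SNF(R) diag = [3] → torsion [3]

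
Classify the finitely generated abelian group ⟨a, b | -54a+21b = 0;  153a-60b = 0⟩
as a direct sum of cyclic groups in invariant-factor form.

rank_ℚ(R)=2; free=2−2=0
SNF(R) diag = [3, 9] → torsion [3, 9]

Answer: M ≅ ℤ/3 ⊕ ℤ/9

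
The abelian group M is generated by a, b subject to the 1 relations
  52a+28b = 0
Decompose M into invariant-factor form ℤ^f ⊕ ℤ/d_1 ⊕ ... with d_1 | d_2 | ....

rank_ℚ(R)=1; free=2−1=1
SNF(R) diag = [4] → torsion [4]

Answer: M ≅ ℤ^1 ⊕ ℤ/4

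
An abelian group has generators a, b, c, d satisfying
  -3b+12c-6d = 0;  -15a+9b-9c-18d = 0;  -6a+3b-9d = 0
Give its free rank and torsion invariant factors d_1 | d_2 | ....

rank_ℚ(R)=3; free=4−3=1
SNF(R) diag = [3, 3, 3] → torsion [3, 3, 3]

Answer: M ≅ ℤ^1 ⊕ ℤ/3 ⊕ ℤ/3 ⊕ ℤ/3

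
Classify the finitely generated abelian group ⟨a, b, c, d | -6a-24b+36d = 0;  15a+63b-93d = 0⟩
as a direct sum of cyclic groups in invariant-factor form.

rank_ℚ(R)=2; free=4−2=2
SNF(R) diag = [3, 6] → torsion [3, 6]

Answer: M ≅ ℤ^2 ⊕ ℤ/3 ⊕ ℤ/6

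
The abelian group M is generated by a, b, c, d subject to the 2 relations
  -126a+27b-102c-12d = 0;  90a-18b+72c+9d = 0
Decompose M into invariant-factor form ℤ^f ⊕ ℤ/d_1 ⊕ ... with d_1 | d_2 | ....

rank_ℚ(R)=2; free=4−2=2
SNF(R) diag = [3, 9] → torsion [3, 9]

Answer: M ≅ ℤ^2 ⊕ ℤ/3 ⊕ ℤ/9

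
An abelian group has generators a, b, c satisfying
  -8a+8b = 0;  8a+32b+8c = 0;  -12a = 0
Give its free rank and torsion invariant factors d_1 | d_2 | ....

rank_ℚ(R)=3; free=3−3=0
SNF(R) diag = [4, 8, 24] → torsion [4, 8, 24]

Answer: M ≅ ℤ/4 ⊕ ℤ/8 ⊕ ℤ/24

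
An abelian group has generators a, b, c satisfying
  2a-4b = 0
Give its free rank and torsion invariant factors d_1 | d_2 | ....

Answer: M ≅ ℤ^2 ⊕ ℤ/2

Derivation:
rank_ℚ(R)=1; free=3−1=2
SNF(R) diag = [2] → torsion [2]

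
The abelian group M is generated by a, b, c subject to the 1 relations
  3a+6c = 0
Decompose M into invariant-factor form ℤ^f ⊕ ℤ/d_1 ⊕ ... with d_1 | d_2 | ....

Answer: M ≅ ℤ^2 ⊕ ℤ/3

Derivation:
rank_ℚ(R)=1; free=3−1=2
SNF(R) diag = [3] → torsion [3]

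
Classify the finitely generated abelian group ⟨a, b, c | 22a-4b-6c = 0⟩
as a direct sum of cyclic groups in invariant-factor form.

rank_ℚ(R)=1; free=3−1=2
SNF(R) diag = [2] → torsion [2]

Answer: M ≅ ℤ^2 ⊕ ℤ/2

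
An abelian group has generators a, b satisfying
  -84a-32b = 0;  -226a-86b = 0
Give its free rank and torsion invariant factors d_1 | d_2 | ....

Answer: M ≅ ℤ/2 ⊕ ℤ/4

Derivation:
rank_ℚ(R)=2; free=2−2=0
SNF(R) diag = [2, 4] → torsion [2, 4]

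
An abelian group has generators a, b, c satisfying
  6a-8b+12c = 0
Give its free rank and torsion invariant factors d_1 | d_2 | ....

Answer: M ≅ ℤ^2 ⊕ ℤ/2

Derivation:
rank_ℚ(R)=1; free=3−1=2
SNF(R) diag = [2] → torsion [2]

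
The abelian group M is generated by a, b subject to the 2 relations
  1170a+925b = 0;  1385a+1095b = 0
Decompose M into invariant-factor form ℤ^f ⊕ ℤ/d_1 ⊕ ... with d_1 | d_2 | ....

rank_ℚ(R)=2; free=2−2=0
SNF(R) diag = [5, 5] → torsion [5, 5]

Answer: M ≅ ℤ/5 ⊕ ℤ/5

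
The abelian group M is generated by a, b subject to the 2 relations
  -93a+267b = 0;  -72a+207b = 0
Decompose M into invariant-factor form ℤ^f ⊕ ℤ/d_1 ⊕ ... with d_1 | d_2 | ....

Answer: M ≅ ℤ/3 ⊕ ℤ/9

Derivation:
rank_ℚ(R)=2; free=2−2=0
SNF(R) diag = [3, 9] → torsion [3, 9]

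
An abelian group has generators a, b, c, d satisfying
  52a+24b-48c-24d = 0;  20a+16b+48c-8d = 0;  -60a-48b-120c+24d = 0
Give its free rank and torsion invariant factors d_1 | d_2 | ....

Answer: M ≅ ℤ^1 ⊕ ℤ/4 ⊕ ℤ/8 ⊕ ℤ/24

Derivation:
rank_ℚ(R)=3; free=4−3=1
SNF(R) diag = [4, 8, 24] → torsion [4, 8, 24]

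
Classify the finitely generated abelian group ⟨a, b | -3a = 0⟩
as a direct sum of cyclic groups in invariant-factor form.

Answer: M ≅ ℤ^1 ⊕ ℤ/3

Derivation:
rank_ℚ(R)=1; free=2−1=1
SNF(R) diag = [3] → torsion [3]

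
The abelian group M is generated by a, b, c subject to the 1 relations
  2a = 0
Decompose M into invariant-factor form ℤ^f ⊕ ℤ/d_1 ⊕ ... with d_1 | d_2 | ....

rank_ℚ(R)=1; free=3−1=2
SNF(R) diag = [2] → torsion [2]

Answer: M ≅ ℤ^2 ⊕ ℤ/2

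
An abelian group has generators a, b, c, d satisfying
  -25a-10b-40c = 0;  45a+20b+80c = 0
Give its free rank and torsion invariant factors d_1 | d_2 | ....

rank_ℚ(R)=2; free=4−2=2
SNF(R) diag = [5, 10] → torsion [5, 10]

Answer: M ≅ ℤ^2 ⊕ ℤ/5 ⊕ ℤ/10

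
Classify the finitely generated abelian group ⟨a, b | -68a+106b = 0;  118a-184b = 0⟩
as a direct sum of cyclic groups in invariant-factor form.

Answer: M ≅ ℤ/2 ⊕ ℤ/2

Derivation:
rank_ℚ(R)=2; free=2−2=0
SNF(R) diag = [2, 2] → torsion [2, 2]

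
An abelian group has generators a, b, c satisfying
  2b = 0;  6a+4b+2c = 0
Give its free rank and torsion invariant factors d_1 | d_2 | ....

rank_ℚ(R)=2; free=3−2=1
SNF(R) diag = [2, 2] → torsion [2, 2]

Answer: M ≅ ℤ^1 ⊕ ℤ/2 ⊕ ℤ/2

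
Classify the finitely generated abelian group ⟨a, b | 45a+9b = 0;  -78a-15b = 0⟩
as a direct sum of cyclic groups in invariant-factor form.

rank_ℚ(R)=2; free=2−2=0
SNF(R) diag = [3, 9] → torsion [3, 9]

Answer: M ≅ ℤ/3 ⊕ ℤ/9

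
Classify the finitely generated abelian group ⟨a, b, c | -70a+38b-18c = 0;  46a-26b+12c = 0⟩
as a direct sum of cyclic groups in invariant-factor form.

Answer: M ≅ ℤ^1 ⊕ ℤ/2 ⊕ ℤ/6

Derivation:
rank_ℚ(R)=2; free=3−2=1
SNF(R) diag = [2, 6] → torsion [2, 6]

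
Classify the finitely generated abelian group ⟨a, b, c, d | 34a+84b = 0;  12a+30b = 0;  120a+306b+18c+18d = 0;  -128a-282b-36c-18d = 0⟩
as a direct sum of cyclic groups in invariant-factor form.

rank_ℚ(R)=4; free=4−4=0
SNF(R) diag = [2, 6, 18, 18] → torsion [2, 6, 18, 18]

Answer: M ≅ ℤ/2 ⊕ ℤ/6 ⊕ ℤ/18 ⊕ ℤ/18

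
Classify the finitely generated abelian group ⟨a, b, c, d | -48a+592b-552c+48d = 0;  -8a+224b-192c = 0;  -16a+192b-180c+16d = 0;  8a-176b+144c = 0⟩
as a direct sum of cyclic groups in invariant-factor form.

Answer: M ≅ ℤ/4 ⊕ ℤ/8 ⊕ ℤ/16 ⊕ ℤ/48

Derivation:
rank_ℚ(R)=4; free=4−4=0
SNF(R) diag = [4, 8, 16, 48] → torsion [4, 8, 16, 48]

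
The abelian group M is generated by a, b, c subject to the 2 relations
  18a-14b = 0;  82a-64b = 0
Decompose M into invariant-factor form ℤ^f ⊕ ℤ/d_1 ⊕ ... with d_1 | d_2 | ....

rank_ℚ(R)=2; free=3−2=1
SNF(R) diag = [2, 2] → torsion [2, 2]

Answer: M ≅ ℤ^1 ⊕ ℤ/2 ⊕ ℤ/2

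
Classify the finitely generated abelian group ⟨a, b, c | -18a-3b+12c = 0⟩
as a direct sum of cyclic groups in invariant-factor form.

Answer: M ≅ ℤ^2 ⊕ ℤ/3

Derivation:
rank_ℚ(R)=1; free=3−1=2
SNF(R) diag = [3] → torsion [3]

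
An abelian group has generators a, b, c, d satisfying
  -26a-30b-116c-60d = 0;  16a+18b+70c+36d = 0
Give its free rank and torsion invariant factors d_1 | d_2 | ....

Answer: M ≅ ℤ^2 ⊕ ℤ/2 ⊕ ℤ/6

Derivation:
rank_ℚ(R)=2; free=4−2=2
SNF(R) diag = [2, 6] → torsion [2, 6]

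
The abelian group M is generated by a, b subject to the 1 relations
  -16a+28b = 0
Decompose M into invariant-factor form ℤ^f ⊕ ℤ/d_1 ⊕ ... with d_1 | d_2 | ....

Answer: M ≅ ℤ^1 ⊕ ℤ/4

Derivation:
rank_ℚ(R)=1; free=2−1=1
SNF(R) diag = [4] → torsion [4]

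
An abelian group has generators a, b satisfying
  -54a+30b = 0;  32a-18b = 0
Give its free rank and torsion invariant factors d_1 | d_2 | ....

rank_ℚ(R)=2; free=2−2=0
SNF(R) diag = [2, 6] → torsion [2, 6]

Answer: M ≅ ℤ/2 ⊕ ℤ/6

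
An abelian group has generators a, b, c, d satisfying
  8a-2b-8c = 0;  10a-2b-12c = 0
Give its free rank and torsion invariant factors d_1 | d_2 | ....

rank_ℚ(R)=2; free=4−2=2
SNF(R) diag = [2, 2] → torsion [2, 2]

Answer: M ≅ ℤ^2 ⊕ ℤ/2 ⊕ ℤ/2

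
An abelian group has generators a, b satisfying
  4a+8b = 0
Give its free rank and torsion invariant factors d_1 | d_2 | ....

Answer: M ≅ ℤ^1 ⊕ ℤ/4

Derivation:
rank_ℚ(R)=1; free=2−1=1
SNF(R) diag = [4] → torsion [4]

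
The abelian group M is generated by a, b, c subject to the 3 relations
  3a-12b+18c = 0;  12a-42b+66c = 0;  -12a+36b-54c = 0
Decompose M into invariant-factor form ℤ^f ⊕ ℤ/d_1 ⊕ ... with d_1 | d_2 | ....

Answer: M ≅ ℤ/3 ⊕ ℤ/6 ⊕ ℤ/6

Derivation:
rank_ℚ(R)=3; free=3−3=0
SNF(R) diag = [3, 6, 6] → torsion [3, 6, 6]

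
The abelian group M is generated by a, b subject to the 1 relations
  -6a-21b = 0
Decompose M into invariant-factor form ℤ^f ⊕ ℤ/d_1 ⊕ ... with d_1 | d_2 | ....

rank_ℚ(R)=1; free=2−1=1
SNF(R) diag = [3] → torsion [3]

Answer: M ≅ ℤ^1 ⊕ ℤ/3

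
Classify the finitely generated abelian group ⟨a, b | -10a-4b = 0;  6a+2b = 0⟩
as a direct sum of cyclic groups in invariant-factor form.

rank_ℚ(R)=2; free=2−2=0
SNF(R) diag = [2, 2] → torsion [2, 2]

Answer: M ≅ ℤ/2 ⊕ ℤ/2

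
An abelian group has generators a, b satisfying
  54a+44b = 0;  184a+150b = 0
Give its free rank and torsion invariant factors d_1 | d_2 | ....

rank_ℚ(R)=2; free=2−2=0
SNF(R) diag = [2, 2] → torsion [2, 2]

Answer: M ≅ ℤ/2 ⊕ ℤ/2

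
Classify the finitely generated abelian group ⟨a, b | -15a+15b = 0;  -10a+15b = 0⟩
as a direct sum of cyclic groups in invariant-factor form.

rank_ℚ(R)=2; free=2−2=0
SNF(R) diag = [5, 15] → torsion [5, 15]

Answer: M ≅ ℤ/5 ⊕ ℤ/15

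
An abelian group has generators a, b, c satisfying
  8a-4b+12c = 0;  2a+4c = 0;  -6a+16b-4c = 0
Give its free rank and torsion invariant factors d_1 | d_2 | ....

Answer: M ≅ ℤ/2 ⊕ ℤ/4 ⊕ ℤ/8

Derivation:
rank_ℚ(R)=3; free=3−3=0
SNF(R) diag = [2, 4, 8] → torsion [2, 4, 8]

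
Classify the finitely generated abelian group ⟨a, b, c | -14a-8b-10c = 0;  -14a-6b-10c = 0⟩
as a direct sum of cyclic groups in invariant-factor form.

Answer: M ≅ ℤ^1 ⊕ ℤ/2 ⊕ ℤ/2

Derivation:
rank_ℚ(R)=2; free=3−2=1
SNF(R) diag = [2, 2] → torsion [2, 2]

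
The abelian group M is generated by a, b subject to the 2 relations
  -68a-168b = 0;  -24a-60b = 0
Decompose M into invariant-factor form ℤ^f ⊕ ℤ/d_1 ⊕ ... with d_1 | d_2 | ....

rank_ℚ(R)=2; free=2−2=0
SNF(R) diag = [4, 12] → torsion [4, 12]

Answer: M ≅ ℤ/4 ⊕ ℤ/12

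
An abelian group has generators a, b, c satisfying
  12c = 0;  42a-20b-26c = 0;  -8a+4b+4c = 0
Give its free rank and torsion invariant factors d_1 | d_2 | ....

Answer: M ≅ ℤ/2 ⊕ ℤ/4 ⊕ ℤ/12

Derivation:
rank_ℚ(R)=3; free=3−3=0
SNF(R) diag = [2, 4, 12] → torsion [2, 4, 12]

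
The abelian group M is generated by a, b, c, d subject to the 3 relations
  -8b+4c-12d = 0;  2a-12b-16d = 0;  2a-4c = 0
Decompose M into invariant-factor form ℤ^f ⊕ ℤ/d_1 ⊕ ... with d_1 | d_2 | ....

rank_ℚ(R)=3; free=4−3=1
SNF(R) diag = [2, 4, 4] → torsion [2, 4, 4]

Answer: M ≅ ℤ^1 ⊕ ℤ/2 ⊕ ℤ/4 ⊕ ℤ/4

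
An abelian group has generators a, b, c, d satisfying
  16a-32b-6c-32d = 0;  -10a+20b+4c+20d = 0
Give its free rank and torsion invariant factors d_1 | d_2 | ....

Answer: M ≅ ℤ^2 ⊕ ℤ/2 ⊕ ℤ/2

Derivation:
rank_ℚ(R)=2; free=4−2=2
SNF(R) diag = [2, 2] → torsion [2, 2]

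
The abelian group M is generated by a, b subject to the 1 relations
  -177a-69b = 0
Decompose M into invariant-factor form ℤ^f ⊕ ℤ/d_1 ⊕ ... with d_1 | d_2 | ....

rank_ℚ(R)=1; free=2−1=1
SNF(R) diag = [3] → torsion [3]

Answer: M ≅ ℤ^1 ⊕ ℤ/3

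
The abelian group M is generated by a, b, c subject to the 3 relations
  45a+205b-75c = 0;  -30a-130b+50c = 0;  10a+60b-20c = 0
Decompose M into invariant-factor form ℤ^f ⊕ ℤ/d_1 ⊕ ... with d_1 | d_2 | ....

rank_ℚ(R)=3; free=3−3=0
SNF(R) diag = [5, 10, 20] → torsion [5, 10, 20]

Answer: M ≅ ℤ/5 ⊕ ℤ/10 ⊕ ℤ/20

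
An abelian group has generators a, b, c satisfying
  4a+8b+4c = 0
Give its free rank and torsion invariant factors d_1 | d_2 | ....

rank_ℚ(R)=1; free=3−1=2
SNF(R) diag = [4] → torsion [4]

Answer: M ≅ ℤ^2 ⊕ ℤ/4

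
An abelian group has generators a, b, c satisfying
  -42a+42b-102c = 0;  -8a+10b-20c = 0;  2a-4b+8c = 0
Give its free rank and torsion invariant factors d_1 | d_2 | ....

Answer: M ≅ ℤ/2 ⊕ ℤ/6 ⊕ ℤ/18

Derivation:
rank_ℚ(R)=3; free=3−3=0
SNF(R) diag = [2, 6, 18] → torsion [2, 6, 18]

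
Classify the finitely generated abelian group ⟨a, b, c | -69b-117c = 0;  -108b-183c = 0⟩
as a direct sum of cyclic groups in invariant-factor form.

rank_ℚ(R)=2; free=3−2=1
SNF(R) diag = [3, 3] → torsion [3, 3]

Answer: M ≅ ℤ^1 ⊕ ℤ/3 ⊕ ℤ/3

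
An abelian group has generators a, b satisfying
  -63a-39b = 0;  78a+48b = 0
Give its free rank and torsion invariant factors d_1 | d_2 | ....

Answer: M ≅ ℤ/3 ⊕ ℤ/6

Derivation:
rank_ℚ(R)=2; free=2−2=0
SNF(R) diag = [3, 6] → torsion [3, 6]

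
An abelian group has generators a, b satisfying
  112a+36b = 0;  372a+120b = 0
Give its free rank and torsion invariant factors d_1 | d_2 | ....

rank_ℚ(R)=2; free=2−2=0
SNF(R) diag = [4, 12] → torsion [4, 12]

Answer: M ≅ ℤ/4 ⊕ ℤ/12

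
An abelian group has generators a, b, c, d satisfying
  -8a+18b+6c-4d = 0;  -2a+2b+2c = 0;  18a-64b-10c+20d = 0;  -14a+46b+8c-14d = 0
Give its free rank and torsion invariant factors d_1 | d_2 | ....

rank_ℚ(R)=4; free=4−4=0
SNF(R) diag = [2, 2, 2, 2] → torsion [2, 2, 2, 2]

Answer: M ≅ ℤ/2 ⊕ ℤ/2 ⊕ ℤ/2 ⊕ ℤ/2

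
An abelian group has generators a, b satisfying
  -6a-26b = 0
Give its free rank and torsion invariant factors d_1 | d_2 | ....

rank_ℚ(R)=1; free=2−1=1
SNF(R) diag = [2] → torsion [2]

Answer: M ≅ ℤ^1 ⊕ ℤ/2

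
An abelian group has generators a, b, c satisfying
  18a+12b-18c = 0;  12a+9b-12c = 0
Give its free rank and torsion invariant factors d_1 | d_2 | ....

rank_ℚ(R)=2; free=3−2=1
SNF(R) diag = [3, 6] → torsion [3, 6]

Answer: M ≅ ℤ^1 ⊕ ℤ/3 ⊕ ℤ/6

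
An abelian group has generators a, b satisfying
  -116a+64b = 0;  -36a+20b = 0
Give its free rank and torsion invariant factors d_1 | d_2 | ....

rank_ℚ(R)=2; free=2−2=0
SNF(R) diag = [4, 4] → torsion [4, 4]

Answer: M ≅ ℤ/4 ⊕ ℤ/4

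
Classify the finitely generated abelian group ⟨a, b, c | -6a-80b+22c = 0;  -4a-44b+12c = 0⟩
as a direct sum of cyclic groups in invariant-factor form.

rank_ℚ(R)=2; free=3−2=1
SNF(R) diag = [2, 4] → torsion [2, 4]

Answer: M ≅ ℤ^1 ⊕ ℤ/2 ⊕ ℤ/4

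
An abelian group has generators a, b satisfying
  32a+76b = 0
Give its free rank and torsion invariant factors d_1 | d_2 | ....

rank_ℚ(R)=1; free=2−1=1
SNF(R) diag = [4] → torsion [4]

Answer: M ≅ ℤ^1 ⊕ ℤ/4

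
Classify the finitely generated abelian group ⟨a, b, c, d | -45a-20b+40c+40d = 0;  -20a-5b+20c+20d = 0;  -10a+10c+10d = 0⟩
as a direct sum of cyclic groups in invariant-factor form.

Answer: M ≅ ℤ^1 ⊕ ℤ/5 ⊕ ℤ/5 ⊕ ℤ/10

Derivation:
rank_ℚ(R)=3; free=4−3=1
SNF(R) diag = [5, 5, 10] → torsion [5, 5, 10]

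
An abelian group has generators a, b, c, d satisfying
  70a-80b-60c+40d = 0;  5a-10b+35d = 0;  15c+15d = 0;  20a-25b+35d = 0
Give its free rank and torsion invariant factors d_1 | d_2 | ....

rank_ℚ(R)=4; free=4−4=0
SNF(R) diag = [5, 15, 15, 30] → torsion [5, 15, 15, 30]

Answer: M ≅ ℤ/5 ⊕ ℤ/15 ⊕ ℤ/15 ⊕ ℤ/30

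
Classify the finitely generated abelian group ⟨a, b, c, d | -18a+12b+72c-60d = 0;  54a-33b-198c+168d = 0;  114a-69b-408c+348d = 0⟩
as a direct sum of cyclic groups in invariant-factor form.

rank_ℚ(R)=3; free=4−3=1
SNF(R) diag = [3, 6, 6] → torsion [3, 6, 6]

Answer: M ≅ ℤ^1 ⊕ ℤ/3 ⊕ ℤ/6 ⊕ ℤ/6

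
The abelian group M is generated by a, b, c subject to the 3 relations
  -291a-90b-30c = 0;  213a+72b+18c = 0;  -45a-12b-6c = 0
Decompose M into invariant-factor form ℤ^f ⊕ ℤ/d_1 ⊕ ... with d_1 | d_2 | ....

rank_ℚ(R)=3; free=3−3=0
SNF(R) diag = [3, 6, 12] → torsion [3, 6, 12]

Answer: M ≅ ℤ/3 ⊕ ℤ/6 ⊕ ℤ/12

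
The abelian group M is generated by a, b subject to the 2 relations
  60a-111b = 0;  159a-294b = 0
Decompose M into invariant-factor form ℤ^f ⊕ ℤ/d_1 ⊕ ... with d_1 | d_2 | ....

rank_ℚ(R)=2; free=2−2=0
SNF(R) diag = [3, 3] → torsion [3, 3]

Answer: M ≅ ℤ/3 ⊕ ℤ/3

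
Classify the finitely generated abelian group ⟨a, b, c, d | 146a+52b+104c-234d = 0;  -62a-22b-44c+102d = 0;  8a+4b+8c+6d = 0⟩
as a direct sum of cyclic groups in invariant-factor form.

Answer: M ≅ ℤ^1 ⊕ ℤ/2 ⊕ ℤ/6 ⊕ ℤ/18

Derivation:
rank_ℚ(R)=3; free=4−3=1
SNF(R) diag = [2, 6, 18] → torsion [2, 6, 18]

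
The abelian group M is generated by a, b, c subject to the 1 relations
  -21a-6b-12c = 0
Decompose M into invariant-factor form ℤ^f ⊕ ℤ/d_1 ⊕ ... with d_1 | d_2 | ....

rank_ℚ(R)=1; free=3−1=2
SNF(R) diag = [3] → torsion [3]

Answer: M ≅ ℤ^2 ⊕ ℤ/3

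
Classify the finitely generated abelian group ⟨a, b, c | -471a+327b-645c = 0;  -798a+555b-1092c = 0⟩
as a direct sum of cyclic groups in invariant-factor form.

rank_ℚ(R)=2; free=3−2=1
SNF(R) diag = [3, 9] → torsion [3, 9]

Answer: M ≅ ℤ^1 ⊕ ℤ/3 ⊕ ℤ/9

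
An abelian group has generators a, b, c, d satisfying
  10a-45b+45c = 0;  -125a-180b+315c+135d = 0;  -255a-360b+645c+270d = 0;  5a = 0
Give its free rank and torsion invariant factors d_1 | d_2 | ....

Answer: M ≅ ℤ/5 ⊕ ℤ/15 ⊕ ℤ/45 ⊕ ℤ/135

Derivation:
rank_ℚ(R)=4; free=4−4=0
SNF(R) diag = [5, 15, 45, 135] → torsion [5, 15, 45, 135]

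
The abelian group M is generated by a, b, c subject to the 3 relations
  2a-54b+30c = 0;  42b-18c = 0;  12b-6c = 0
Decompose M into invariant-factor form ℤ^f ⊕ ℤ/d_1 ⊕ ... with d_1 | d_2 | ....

rank_ℚ(R)=3; free=3−3=0
SNF(R) diag = [2, 6, 6] → torsion [2, 6, 6]

Answer: M ≅ ℤ/2 ⊕ ℤ/6 ⊕ ℤ/6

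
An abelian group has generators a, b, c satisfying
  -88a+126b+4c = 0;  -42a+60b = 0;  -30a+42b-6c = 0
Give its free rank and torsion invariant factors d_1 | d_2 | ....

rank_ℚ(R)=3; free=3−3=0
SNF(R) diag = [2, 6, 6] → torsion [2, 6, 6]

Answer: M ≅ ℤ/2 ⊕ ℤ/6 ⊕ ℤ/6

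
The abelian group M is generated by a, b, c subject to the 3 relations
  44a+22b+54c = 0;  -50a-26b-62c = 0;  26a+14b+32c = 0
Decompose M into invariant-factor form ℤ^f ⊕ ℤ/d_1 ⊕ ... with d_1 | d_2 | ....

Answer: M ≅ ℤ/2 ⊕ ℤ/2 ⊕ ℤ/6

Derivation:
rank_ℚ(R)=3; free=3−3=0
SNF(R) diag = [2, 2, 6] → torsion [2, 2, 6]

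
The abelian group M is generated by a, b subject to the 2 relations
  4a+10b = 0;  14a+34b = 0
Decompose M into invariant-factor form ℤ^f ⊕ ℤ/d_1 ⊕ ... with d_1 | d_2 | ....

Answer: M ≅ ℤ/2 ⊕ ℤ/2

Derivation:
rank_ℚ(R)=2; free=2−2=0
SNF(R) diag = [2, 2] → torsion [2, 2]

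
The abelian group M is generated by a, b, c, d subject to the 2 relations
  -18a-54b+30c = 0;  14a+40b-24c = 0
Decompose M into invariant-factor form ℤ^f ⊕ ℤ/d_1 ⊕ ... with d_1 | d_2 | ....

Answer: M ≅ ℤ^2 ⊕ ℤ/2 ⊕ ℤ/6

Derivation:
rank_ℚ(R)=2; free=4−2=2
SNF(R) diag = [2, 6] → torsion [2, 6]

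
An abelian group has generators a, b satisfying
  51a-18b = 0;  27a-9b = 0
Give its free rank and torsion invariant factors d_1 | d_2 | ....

rank_ℚ(R)=2; free=2−2=0
SNF(R) diag = [3, 9] → torsion [3, 9]

Answer: M ≅ ℤ/3 ⊕ ℤ/9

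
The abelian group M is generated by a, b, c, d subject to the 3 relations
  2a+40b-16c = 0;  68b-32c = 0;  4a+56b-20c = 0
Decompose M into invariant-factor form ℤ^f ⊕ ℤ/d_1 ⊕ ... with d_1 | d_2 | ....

rank_ℚ(R)=3; free=4−3=1
SNF(R) diag = [2, 4, 12] → torsion [2, 4, 12]

Answer: M ≅ ℤ^1 ⊕ ℤ/2 ⊕ ℤ/4 ⊕ ℤ/12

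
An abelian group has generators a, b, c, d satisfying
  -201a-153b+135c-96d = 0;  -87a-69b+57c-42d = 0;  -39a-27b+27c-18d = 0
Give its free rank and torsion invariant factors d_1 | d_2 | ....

rank_ℚ(R)=3; free=4−3=1
SNF(R) diag = [3, 6, 6] → torsion [3, 6, 6]

Answer: M ≅ ℤ^1 ⊕ ℤ/3 ⊕ ℤ/6 ⊕ ℤ/6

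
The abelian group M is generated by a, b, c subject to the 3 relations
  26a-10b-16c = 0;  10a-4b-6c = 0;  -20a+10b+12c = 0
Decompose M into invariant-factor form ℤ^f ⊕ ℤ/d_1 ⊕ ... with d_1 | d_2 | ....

rank_ℚ(R)=3; free=3−3=0
SNF(R) diag = [2, 2, 2] → torsion [2, 2, 2]

Answer: M ≅ ℤ/2 ⊕ ℤ/2 ⊕ ℤ/2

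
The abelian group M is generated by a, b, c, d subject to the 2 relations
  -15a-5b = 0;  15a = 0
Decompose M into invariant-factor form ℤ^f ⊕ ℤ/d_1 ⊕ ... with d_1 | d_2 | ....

Answer: M ≅ ℤ^2 ⊕ ℤ/5 ⊕ ℤ/15

Derivation:
rank_ℚ(R)=2; free=4−2=2
SNF(R) diag = [5, 15] → torsion [5, 15]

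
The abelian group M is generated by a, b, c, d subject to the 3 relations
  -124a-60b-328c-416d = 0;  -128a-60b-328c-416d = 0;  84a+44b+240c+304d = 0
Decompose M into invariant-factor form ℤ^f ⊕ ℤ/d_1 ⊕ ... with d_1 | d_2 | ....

rank_ℚ(R)=3; free=4−3=1
SNF(R) diag = [4, 4, 8] → torsion [4, 4, 8]

Answer: M ≅ ℤ^1 ⊕ ℤ/4 ⊕ ℤ/4 ⊕ ℤ/8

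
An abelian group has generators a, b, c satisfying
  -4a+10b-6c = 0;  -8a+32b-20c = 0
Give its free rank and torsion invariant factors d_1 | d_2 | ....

Answer: M ≅ ℤ^1 ⊕ ℤ/2 ⊕ ℤ/4

Derivation:
rank_ℚ(R)=2; free=3−2=1
SNF(R) diag = [2, 4] → torsion [2, 4]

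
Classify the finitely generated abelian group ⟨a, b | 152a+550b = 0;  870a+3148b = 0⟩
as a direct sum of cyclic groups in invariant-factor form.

rank_ℚ(R)=2; free=2−2=0
SNF(R) diag = [2, 2] → torsion [2, 2]

Answer: M ≅ ℤ/2 ⊕ ℤ/2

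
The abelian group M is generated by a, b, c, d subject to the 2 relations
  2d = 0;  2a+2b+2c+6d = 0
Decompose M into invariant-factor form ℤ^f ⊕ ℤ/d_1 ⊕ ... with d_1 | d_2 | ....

Answer: M ≅ ℤ^2 ⊕ ℤ/2 ⊕ ℤ/2

Derivation:
rank_ℚ(R)=2; free=4−2=2
SNF(R) diag = [2, 2] → torsion [2, 2]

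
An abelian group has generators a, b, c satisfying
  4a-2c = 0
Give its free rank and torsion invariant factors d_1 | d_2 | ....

Answer: M ≅ ℤ^2 ⊕ ℤ/2

Derivation:
rank_ℚ(R)=1; free=3−1=2
SNF(R) diag = [2] → torsion [2]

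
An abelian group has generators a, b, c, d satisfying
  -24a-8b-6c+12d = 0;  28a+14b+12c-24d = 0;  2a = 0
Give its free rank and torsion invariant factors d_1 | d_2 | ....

Answer: M ≅ ℤ^1 ⊕ ℤ/2 ⊕ ℤ/2 ⊕ ℤ/6

Derivation:
rank_ℚ(R)=3; free=4−3=1
SNF(R) diag = [2, 2, 6] → torsion [2, 2, 6]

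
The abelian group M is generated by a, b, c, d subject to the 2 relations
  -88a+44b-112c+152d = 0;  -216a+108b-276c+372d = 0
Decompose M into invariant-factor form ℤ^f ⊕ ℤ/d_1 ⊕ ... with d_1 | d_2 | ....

Answer: M ≅ ℤ^2 ⊕ ℤ/4 ⊕ ℤ/12

Derivation:
rank_ℚ(R)=2; free=4−2=2
SNF(R) diag = [4, 12] → torsion [4, 12]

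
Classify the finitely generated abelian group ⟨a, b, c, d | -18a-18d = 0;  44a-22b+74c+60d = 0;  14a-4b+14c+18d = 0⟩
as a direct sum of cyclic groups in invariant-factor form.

rank_ℚ(R)=3; free=4−3=1
SNF(R) diag = [2, 6, 18] → torsion [2, 6, 18]

Answer: M ≅ ℤ^1 ⊕ ℤ/2 ⊕ ℤ/6 ⊕ ℤ/18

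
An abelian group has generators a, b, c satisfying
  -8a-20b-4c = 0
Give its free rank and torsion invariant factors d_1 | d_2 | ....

rank_ℚ(R)=1; free=3−1=2
SNF(R) diag = [4] → torsion [4]

Answer: M ≅ ℤ^2 ⊕ ℤ/4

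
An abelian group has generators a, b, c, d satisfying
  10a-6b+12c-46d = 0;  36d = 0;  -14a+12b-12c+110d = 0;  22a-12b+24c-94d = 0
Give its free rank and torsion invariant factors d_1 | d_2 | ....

rank_ℚ(R)=4; free=4−4=0
SNF(R) diag = [2, 6, 12, 36] → torsion [2, 6, 12, 36]

Answer: M ≅ ℤ/2 ⊕ ℤ/6 ⊕ ℤ/12 ⊕ ℤ/36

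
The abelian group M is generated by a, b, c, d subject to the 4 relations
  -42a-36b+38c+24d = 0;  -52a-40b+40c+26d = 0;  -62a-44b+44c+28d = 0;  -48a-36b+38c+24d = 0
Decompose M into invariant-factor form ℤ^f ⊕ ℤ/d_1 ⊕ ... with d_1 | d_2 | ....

rank_ℚ(R)=4; free=4−4=0
SNF(R) diag = [2, 2, 6, 12] → torsion [2, 2, 6, 12]

Answer: M ≅ ℤ/2 ⊕ ℤ/2 ⊕ ℤ/6 ⊕ ℤ/12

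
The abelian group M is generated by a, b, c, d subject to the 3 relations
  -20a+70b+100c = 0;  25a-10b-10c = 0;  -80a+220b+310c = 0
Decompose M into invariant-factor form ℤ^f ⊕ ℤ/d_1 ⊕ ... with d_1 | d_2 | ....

Answer: M ≅ ℤ^1 ⊕ ℤ/5 ⊕ ℤ/10 ⊕ ℤ/30

Derivation:
rank_ℚ(R)=3; free=4−3=1
SNF(R) diag = [5, 10, 30] → torsion [5, 10, 30]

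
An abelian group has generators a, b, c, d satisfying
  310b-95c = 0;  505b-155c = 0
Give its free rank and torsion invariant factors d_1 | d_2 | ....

Answer: M ≅ ℤ^2 ⊕ ℤ/5 ⊕ ℤ/15

Derivation:
rank_ℚ(R)=2; free=4−2=2
SNF(R) diag = [5, 15] → torsion [5, 15]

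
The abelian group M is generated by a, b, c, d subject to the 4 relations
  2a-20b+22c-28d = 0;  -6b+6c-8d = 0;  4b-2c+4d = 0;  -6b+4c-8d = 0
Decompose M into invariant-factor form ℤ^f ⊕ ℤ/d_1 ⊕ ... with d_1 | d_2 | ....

Answer: M ≅ ℤ/2 ⊕ ℤ/2 ⊕ ℤ/2 ⊕ ℤ/4

Derivation:
rank_ℚ(R)=4; free=4−4=0
SNF(R) diag = [2, 2, 2, 4] → torsion [2, 2, 2, 4]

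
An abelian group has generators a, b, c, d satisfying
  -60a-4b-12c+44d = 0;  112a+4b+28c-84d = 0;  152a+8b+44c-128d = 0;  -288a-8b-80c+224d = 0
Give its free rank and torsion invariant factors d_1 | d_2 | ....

Answer: M ≅ ℤ/4 ⊕ ℤ/4 ⊕ ℤ/4 ⊕ ℤ/8

Derivation:
rank_ℚ(R)=4; free=4−4=0
SNF(R) diag = [4, 4, 4, 8] → torsion [4, 4, 4, 8]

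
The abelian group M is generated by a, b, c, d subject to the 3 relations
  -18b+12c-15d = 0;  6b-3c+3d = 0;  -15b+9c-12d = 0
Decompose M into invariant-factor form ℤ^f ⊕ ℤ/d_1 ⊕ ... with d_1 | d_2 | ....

Answer: M ≅ ℤ^1 ⊕ ℤ/3 ⊕ ℤ/3 ⊕ ℤ/3

Derivation:
rank_ℚ(R)=3; free=4−3=1
SNF(R) diag = [3, 3, 3] → torsion [3, 3, 3]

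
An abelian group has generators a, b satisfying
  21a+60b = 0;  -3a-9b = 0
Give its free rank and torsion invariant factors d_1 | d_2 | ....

Answer: M ≅ ℤ/3 ⊕ ℤ/3

Derivation:
rank_ℚ(R)=2; free=2−2=0
SNF(R) diag = [3, 3] → torsion [3, 3]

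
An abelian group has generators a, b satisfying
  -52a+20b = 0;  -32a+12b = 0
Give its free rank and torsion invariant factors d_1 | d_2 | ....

rank_ℚ(R)=2; free=2−2=0
SNF(R) diag = [4, 4] → torsion [4, 4]

Answer: M ≅ ℤ/4 ⊕ ℤ/4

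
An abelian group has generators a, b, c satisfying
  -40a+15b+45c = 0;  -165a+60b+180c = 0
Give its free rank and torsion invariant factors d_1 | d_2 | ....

rank_ℚ(R)=2; free=3−2=1
SNF(R) diag = [5, 15] → torsion [5, 15]

Answer: M ≅ ℤ^1 ⊕ ℤ/5 ⊕ ℤ/15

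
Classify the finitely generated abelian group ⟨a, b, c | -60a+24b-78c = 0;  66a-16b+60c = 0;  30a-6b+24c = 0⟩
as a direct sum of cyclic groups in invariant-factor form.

rank_ℚ(R)=3; free=3−3=0
SNF(R) diag = [2, 6, 6] → torsion [2, 6, 6]

Answer: M ≅ ℤ/2 ⊕ ℤ/6 ⊕ ℤ/6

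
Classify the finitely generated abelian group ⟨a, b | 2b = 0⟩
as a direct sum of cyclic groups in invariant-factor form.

rank_ℚ(R)=1; free=2−1=1
SNF(R) diag = [2] → torsion [2]

Answer: M ≅ ℤ^1 ⊕ ℤ/2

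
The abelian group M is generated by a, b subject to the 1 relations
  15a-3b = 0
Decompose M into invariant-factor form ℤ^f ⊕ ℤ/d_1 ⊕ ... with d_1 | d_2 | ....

rank_ℚ(R)=1; free=2−1=1
SNF(R) diag = [3] → torsion [3]

Answer: M ≅ ℤ^1 ⊕ ℤ/3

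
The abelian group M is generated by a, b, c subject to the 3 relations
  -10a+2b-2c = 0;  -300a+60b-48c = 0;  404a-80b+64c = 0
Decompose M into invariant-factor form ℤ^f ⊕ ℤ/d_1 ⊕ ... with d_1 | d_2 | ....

rank_ℚ(R)=3; free=3−3=0
SNF(R) diag = [2, 4, 12] → torsion [2, 4, 12]

Answer: M ≅ ℤ/2 ⊕ ℤ/4 ⊕ ℤ/12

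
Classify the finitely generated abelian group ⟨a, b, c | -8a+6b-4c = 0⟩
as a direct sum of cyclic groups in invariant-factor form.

rank_ℚ(R)=1; free=3−1=2
SNF(R) diag = [2] → torsion [2]

Answer: M ≅ ℤ^2 ⊕ ℤ/2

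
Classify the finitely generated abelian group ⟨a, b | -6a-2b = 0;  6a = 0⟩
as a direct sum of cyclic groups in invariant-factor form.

Answer: M ≅ ℤ/2 ⊕ ℤ/6

Derivation:
rank_ℚ(R)=2; free=2−2=0
SNF(R) diag = [2, 6] → torsion [2, 6]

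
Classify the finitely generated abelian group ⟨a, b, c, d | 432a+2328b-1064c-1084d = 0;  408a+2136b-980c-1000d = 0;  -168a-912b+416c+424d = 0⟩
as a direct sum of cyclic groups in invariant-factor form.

Answer: M ≅ ℤ^1 ⊕ ℤ/4 ⊕ ℤ/12 ⊕ ℤ/24

Derivation:
rank_ℚ(R)=3; free=4−3=1
SNF(R) diag = [4, 12, 24] → torsion [4, 12, 24]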